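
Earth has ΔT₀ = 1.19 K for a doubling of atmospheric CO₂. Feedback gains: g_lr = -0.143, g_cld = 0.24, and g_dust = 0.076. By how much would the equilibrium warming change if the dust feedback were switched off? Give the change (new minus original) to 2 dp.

-0.12 K

Original: g = 0.173, ΔT = 1.19/(1−0.173) = 1.4389 K.
Without dust: g' = 0.097, ΔT' = 1.19/(1−0.097) = 1.3178 K.
Change = 1.3178 − 1.4389 = -0.12 K.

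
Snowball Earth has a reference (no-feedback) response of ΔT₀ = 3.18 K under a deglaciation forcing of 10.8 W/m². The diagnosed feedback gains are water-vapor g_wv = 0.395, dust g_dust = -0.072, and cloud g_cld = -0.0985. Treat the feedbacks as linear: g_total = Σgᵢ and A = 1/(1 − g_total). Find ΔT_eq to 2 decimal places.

Total gain g = 0.395 − 0.072 − 0.0985 = 0.2245.
Amplification A = 1/(1 − 0.2245) = 1.289.
ΔT = 3.18 × 1.289 = 4.10 K.

4.10 K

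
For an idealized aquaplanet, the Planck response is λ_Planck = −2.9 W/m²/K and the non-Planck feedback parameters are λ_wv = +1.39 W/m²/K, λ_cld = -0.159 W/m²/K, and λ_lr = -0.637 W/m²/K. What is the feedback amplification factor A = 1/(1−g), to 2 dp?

1.26

Convert to gains: g_wv = 1.39/2.9 = 0.4793; g_cld = -0.159/2.9 = -0.05483; g_lr = -0.637/2.9 = -0.2197.
Total gain g = 0.20477.
A = 1/(1 − 0.20477) = 1.26.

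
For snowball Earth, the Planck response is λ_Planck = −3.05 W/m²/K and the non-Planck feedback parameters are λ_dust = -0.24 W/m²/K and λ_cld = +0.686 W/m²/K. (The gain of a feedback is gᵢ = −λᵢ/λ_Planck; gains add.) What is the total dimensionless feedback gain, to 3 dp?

0.146

Convert to gains: g_dust = -0.24/3.05 = -0.07869; g_cld = 0.686/3.05 = 0.2249.
Total gain g = 0.14621.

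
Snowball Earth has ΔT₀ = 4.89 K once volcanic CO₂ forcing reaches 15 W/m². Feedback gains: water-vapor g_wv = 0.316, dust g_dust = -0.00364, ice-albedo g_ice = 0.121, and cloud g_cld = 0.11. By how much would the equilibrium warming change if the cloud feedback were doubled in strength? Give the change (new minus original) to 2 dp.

3.40 K

Original: g = 0.54336, ΔT = 4.89/(1−0.54336) = 10.7087 K.
With doubled cloud: g' = 0.65336, ΔT' = 4.89/(1−0.65336) = 14.1069 K.
Change = 14.1069 − 10.7087 = 3.40 K.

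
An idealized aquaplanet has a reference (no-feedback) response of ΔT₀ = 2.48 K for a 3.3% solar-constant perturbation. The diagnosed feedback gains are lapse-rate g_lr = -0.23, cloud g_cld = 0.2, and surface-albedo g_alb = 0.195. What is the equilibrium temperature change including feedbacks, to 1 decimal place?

3.0 K

Total gain g = -0.23 + 0.2 + 0.195 = 0.165.
Amplification A = 1/(1 − 0.165) = 1.198.
ΔT = 2.48 × 1.198 = 3.0 K.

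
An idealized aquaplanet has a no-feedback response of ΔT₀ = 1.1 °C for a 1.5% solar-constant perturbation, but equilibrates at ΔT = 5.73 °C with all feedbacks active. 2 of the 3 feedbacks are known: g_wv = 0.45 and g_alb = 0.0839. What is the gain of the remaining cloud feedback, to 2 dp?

Amplification A = ΔT/ΔT₀ = 5.73/1.1 = 5.209.
Total gain g = 1 − 1/A = 1 − 1/5.209 = 0.808.
Known gains sum to 0.45 + 0.0839 = 0.5339.
g_cld = 0.808 − 0.5339 = 0.27.

0.27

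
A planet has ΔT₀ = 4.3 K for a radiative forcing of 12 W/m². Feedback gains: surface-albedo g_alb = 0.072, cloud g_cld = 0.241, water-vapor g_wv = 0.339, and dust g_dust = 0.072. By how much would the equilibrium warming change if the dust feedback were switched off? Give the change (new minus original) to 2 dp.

Original: g = 0.724, ΔT = 4.3/(1−0.724) = 15.5797 K.
Without dust: g' = 0.652, ΔT' = 4.3/(1−0.652) = 12.3563 K.
Change = 12.3563 − 15.5797 = -3.22 K.

-3.22 K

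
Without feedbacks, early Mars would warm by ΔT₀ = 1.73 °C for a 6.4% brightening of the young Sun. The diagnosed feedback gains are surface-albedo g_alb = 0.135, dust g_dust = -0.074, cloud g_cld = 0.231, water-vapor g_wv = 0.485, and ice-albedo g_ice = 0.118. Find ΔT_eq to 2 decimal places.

Total gain g = 0.135 − 0.074 + 0.231 + 0.485 + 0.118 = 0.895.
Amplification A = 1/(1 − 0.895) = 9.524.
ΔT = 1.73 × 9.524 = 16.48 °C.

16.48 °C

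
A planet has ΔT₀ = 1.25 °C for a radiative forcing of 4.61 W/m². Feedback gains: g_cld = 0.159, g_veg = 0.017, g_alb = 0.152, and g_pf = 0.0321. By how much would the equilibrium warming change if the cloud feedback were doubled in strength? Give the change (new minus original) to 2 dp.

Original: g = 0.3601, ΔT = 1.25/(1−0.3601) = 1.9534 °C.
With doubled cloud: g' = 0.5191, ΔT' = 1.25/(1−0.5191) = 2.5993 °C.
Change = 2.5993 − 1.9534 = 0.65 °C.

0.65 °C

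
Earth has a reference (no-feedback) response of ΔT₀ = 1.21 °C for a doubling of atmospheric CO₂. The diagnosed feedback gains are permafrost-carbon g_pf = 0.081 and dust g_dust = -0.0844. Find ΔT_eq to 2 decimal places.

1.21 °C

Total gain g = 0.081 − 0.0844 = -0.0034.
Amplification A = 1/(1 + 0.0034) = 0.9966.
ΔT = 1.21 × 0.9966 = 1.21 °C.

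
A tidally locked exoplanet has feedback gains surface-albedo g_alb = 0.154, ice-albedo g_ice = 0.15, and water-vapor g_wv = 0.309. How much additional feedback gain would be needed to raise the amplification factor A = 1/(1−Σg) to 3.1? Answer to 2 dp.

Current total gain = 0.613.
Target gain for A = 3.1: g* = 1 − 1/3.1 = 0.6774.
Additional gain needed = 0.6774 − 0.613 = 0.06.

0.06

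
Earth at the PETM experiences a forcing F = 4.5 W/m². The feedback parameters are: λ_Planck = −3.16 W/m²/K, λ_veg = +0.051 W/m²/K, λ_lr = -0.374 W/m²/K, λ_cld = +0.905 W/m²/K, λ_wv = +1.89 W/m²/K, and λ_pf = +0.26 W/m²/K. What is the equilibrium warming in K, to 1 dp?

10.5 K

Net feedback parameter λ = (−3.16) + (+0.051) + (-0.374) + (+0.905) + (+1.89) + (+0.26) = -0.428 W/m²/K.
ΔT = −F/λ = −4.5/(-0.428) = 10.5 K.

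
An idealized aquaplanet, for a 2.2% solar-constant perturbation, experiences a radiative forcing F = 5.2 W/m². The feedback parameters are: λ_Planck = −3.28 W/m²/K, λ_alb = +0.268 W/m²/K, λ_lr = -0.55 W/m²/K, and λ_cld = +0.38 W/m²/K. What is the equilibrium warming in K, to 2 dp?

Net feedback parameter λ = (−3.28) + (+0.268) + (-0.55) + (+0.38) = -3.182 W/m²/K.
ΔT = −F/λ = −5.2/(-3.182) = 1.63 K.

1.63 K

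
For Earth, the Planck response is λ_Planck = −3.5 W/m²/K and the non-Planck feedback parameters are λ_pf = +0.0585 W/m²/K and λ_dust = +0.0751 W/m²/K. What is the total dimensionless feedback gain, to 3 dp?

0.038

Convert to gains: g_pf = 0.0585/3.5 = 0.01671; g_dust = 0.0751/3.5 = 0.02146.
Total gain g = 0.03817.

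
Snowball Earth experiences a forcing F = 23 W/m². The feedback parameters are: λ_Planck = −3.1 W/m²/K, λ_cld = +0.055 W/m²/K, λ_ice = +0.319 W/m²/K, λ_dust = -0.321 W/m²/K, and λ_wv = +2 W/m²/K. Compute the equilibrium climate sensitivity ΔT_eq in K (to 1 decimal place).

22.0 K

Net feedback parameter λ = (−3.1) + (+0.055) + (+0.319) + (-0.321) + (+2) = -1.047 W/m²/K.
ΔT = −F/λ = −23/(-1.047) = 22.0 K.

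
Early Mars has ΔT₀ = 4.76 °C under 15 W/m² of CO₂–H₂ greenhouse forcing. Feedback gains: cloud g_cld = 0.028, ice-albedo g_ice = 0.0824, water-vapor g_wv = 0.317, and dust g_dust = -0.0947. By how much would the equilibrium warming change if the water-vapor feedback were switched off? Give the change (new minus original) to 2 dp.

-2.30 °C

Original: g = 0.3327, ΔT = 4.76/(1−0.3327) = 7.1332 °C.
Without water-vapor: g' = 0.0157, ΔT' = 4.76/(1−0.0157) = 4.8359 °C.
Change = 4.8359 − 7.1332 = -2.30 °C.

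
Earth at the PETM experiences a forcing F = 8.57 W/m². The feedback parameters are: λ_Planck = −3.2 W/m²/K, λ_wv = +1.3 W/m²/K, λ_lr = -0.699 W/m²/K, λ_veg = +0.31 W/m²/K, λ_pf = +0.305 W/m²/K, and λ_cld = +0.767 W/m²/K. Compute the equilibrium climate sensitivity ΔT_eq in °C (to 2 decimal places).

7.04 °C

Net feedback parameter λ = (−3.2) + (+1.3) + (-0.699) + (+0.31) + (+0.305) + (+0.767) = -1.217 W/m²/K.
ΔT = −F/λ = −8.57/(-1.217) = 7.04 °C.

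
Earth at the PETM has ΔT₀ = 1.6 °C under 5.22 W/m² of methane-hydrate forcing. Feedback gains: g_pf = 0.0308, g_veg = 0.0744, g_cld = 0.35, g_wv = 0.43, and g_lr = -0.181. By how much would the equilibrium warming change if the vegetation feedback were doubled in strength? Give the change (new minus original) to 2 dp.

Original: g = 0.7042, ΔT = 1.6/(1−0.7042) = 5.4091 °C.
With doubled vegetation: g' = 0.7786, ΔT' = 1.6/(1−0.7786) = 7.2267 °C.
Change = 7.2267 − 5.4091 = 1.82 °C.

1.82 °C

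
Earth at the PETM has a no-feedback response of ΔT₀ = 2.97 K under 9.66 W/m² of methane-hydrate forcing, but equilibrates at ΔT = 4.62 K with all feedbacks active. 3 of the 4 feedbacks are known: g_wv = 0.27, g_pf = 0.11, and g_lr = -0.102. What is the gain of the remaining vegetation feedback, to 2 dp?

0.08

Amplification A = ΔT/ΔT₀ = 4.62/2.97 = 1.556.
Total gain g = 1 − 1/A = 1 − 1/1.556 = 0.3573.
Known gains sum to 0.27 + 0.11 − 0.102 = 0.278.
g_veg = 0.3573 − 0.278 = 0.08.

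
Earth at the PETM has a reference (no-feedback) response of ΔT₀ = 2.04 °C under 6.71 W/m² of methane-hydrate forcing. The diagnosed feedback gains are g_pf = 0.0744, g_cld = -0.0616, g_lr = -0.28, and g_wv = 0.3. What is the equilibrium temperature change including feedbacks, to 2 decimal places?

Total gain g = 0.0744 − 0.0616 − 0.28 + 0.3 = 0.0328.
Amplification A = 1/(1 − 0.0328) = 1.034.
ΔT = 2.04 × 1.034 = 2.11 °C.

2.11 °C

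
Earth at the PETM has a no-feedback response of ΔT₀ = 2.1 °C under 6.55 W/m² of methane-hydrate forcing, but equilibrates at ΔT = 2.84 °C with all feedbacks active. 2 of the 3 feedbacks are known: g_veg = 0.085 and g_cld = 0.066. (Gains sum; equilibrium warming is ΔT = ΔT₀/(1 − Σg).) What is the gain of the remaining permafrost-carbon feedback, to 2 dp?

0.11

Amplification A = ΔT/ΔT₀ = 2.84/2.1 = 1.352.
Total gain g = 1 − 1/A = 1 − 1/1.352 = 0.2604.
Known gains sum to 0.085 + 0.066 = 0.151.
g_pf = 0.2604 − 0.151 = 0.11.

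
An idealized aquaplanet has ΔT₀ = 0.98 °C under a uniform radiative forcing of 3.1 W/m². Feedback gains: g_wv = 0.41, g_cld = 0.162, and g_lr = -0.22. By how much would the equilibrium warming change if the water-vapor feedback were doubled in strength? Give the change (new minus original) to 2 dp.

Original: g = 0.352, ΔT = 0.98/(1−0.352) = 1.5123 °C.
With doubled water-vapor: g' = 0.762, ΔT' = 0.98/(1−0.762) = 4.1176 °C.
Change = 4.1176 − 1.5123 = 2.61 °C.

2.61 °C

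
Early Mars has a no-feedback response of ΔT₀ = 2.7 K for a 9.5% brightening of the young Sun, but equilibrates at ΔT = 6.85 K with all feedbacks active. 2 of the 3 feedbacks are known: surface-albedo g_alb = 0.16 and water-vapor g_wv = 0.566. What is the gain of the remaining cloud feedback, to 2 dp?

-0.12

Amplification A = ΔT/ΔT₀ = 6.85/2.7 = 2.537.
Total gain g = 1 − 1/A = 1 − 1/2.537 = 0.6058.
Known gains sum to 0.16 + 0.566 = 0.726.
g_cld = 0.6058 − 0.726 = -0.12.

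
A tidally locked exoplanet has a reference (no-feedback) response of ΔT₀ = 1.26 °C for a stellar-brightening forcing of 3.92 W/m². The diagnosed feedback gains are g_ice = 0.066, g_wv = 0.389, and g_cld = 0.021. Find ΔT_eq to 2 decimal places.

2.40 °C

Total gain g = 0.066 + 0.389 + 0.021 = 0.476.
Amplification A = 1/(1 − 0.476) = 1.908.
ΔT = 1.26 × 1.908 = 2.40 °C.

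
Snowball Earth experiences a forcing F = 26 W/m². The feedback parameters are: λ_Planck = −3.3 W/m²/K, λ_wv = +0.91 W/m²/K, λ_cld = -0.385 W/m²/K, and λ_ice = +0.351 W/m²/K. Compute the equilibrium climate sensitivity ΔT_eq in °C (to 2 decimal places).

Net feedback parameter λ = (−3.3) + (+0.91) + (-0.385) + (+0.351) = -2.424 W/m²/K.
ΔT = −F/λ = −26/(-2.424) = 10.73 °C.

10.73 °C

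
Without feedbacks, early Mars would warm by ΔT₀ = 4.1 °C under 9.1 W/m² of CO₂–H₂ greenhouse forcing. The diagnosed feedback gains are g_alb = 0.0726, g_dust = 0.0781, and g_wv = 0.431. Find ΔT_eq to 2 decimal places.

Total gain g = 0.0726 + 0.0781 + 0.431 = 0.5817.
Amplification A = 1/(1 − 0.5817) = 2.391.
ΔT = 4.1 × 2.391 = 9.80 °C.

9.80 °C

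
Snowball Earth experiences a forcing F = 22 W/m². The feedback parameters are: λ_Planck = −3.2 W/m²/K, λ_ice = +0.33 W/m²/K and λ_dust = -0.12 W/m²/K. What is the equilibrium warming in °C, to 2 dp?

7.36 °C

Net feedback parameter λ = (−3.2) + (+0.33) + (-0.12) = -2.99 W/m²/K.
ΔT = −F/λ = −22/(-2.99) = 7.36 °C.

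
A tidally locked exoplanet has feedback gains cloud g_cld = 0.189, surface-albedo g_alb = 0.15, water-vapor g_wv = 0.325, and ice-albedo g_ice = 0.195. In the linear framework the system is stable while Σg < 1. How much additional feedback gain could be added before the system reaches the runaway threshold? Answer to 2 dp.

Current total gain = 0.189 + 0.15 + 0.325 + 0.195 = 0.859.
Margin to runaway = 1 − 0.859 = 0.14.

0.14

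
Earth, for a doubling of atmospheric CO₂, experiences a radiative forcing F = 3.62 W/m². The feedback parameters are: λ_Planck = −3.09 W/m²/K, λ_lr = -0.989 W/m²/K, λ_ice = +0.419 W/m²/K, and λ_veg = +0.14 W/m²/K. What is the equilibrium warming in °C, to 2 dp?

Net feedback parameter λ = (−3.09) + (-0.989) + (+0.419) + (+0.14) = -3.52 W/m²/K.
ΔT = −F/λ = −3.62/(-3.52) = 1.03 °C.

1.03 °C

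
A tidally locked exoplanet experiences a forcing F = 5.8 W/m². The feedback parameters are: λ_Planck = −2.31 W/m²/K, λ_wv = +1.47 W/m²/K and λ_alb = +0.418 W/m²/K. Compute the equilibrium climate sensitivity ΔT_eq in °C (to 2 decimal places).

13.74 °C

Net feedback parameter λ = (−2.31) + (+1.47) + (+0.418) = -0.422 W/m²/K.
ΔT = −F/λ = −5.8/(-0.422) = 13.74 °C.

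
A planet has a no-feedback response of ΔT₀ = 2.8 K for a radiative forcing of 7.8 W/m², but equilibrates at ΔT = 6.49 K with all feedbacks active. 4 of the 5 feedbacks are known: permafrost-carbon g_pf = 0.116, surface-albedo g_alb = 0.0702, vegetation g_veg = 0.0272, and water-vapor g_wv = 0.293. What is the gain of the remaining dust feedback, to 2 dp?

Amplification A = ΔT/ΔT₀ = 6.49/2.8 = 2.318.
Total gain g = 1 − 1/A = 1 − 1/2.318 = 0.5686.
Known gains sum to 0.116 + 0.0702 + 0.0272 + 0.293 = 0.5064.
g_dust = 0.5686 − 0.5064 = 0.06.

0.06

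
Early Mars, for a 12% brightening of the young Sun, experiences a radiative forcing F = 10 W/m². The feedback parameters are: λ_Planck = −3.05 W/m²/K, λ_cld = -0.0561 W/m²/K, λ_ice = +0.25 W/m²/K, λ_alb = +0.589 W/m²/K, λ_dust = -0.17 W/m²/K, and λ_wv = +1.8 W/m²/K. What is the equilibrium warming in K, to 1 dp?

15.7 K

Net feedback parameter λ = (−3.05) + (-0.0561) + (+0.25) + (+0.589) + (-0.17) + (+1.8) = -0.6371 W/m²/K.
ΔT = −F/λ = −10/(-0.6371) = 15.7 K.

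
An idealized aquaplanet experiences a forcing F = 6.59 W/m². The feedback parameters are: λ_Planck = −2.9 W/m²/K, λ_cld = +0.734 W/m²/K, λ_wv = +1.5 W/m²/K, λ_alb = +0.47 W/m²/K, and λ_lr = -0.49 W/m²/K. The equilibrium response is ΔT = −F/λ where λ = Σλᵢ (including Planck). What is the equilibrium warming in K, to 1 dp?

9.6 K

Net feedback parameter λ = (−2.9) + (+0.734) + (+1.5) + (+0.47) + (-0.49) = -0.686 W/m²/K.
ΔT = −F/λ = −6.59/(-0.686) = 9.6 K.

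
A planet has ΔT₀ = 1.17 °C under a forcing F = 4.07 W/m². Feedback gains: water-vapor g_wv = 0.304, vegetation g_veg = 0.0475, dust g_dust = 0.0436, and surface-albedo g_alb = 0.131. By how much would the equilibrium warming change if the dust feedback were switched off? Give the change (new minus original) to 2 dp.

Original: g = 0.5261, ΔT = 1.17/(1−0.5261) = 2.4689 °C.
Without dust: g' = 0.4825, ΔT' = 1.17/(1−0.4825) = 2.2609 °C.
Change = 2.2609 − 2.4689 = -0.21 °C.

-0.21 °C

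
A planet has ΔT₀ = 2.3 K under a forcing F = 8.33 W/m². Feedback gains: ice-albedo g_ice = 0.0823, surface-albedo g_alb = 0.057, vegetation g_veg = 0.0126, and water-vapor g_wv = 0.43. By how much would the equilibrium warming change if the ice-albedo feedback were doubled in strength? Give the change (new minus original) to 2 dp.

Original: g = 0.5819, ΔT = 2.3/(1−0.5819) = 5.5011 K.
With doubled ice-albedo: g' = 0.6642, ΔT' = 2.3/(1−0.6642) = 6.8493 K.
Change = 6.8493 − 5.5011 = 1.35 K.

1.35 K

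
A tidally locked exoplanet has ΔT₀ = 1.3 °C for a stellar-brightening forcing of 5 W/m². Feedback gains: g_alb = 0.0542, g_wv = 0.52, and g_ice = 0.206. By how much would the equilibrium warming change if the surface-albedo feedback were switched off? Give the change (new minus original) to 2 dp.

-1.17 °C

Original: g = 0.7802, ΔT = 1.3/(1−0.7802) = 5.9145 °C.
Without surface-albedo: g' = 0.726, ΔT' = 1.3/(1−0.726) = 4.7445 °C.
Change = 4.7445 − 5.9145 = -1.17 °C.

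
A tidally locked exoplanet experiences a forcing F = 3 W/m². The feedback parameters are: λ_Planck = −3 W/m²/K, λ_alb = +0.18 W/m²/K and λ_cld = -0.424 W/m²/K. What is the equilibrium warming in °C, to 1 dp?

0.9 °C

Net feedback parameter λ = (−3) + (+0.18) + (-0.424) = -3.244 W/m²/K.
ΔT = −F/λ = −3/(-3.244) = 0.9 °C.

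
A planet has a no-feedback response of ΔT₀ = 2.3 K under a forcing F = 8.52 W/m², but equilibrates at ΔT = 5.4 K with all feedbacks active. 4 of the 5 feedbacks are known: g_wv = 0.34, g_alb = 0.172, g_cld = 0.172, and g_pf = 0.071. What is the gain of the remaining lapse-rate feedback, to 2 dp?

-0.18

Amplification A = ΔT/ΔT₀ = 5.4/2.3 = 2.348.
Total gain g = 1 − 1/A = 1 − 1/2.348 = 0.5741.
Known gains sum to 0.34 + 0.172 + 0.172 + 0.071 = 0.755.
g_lr = 0.5741 − 0.755 = -0.18.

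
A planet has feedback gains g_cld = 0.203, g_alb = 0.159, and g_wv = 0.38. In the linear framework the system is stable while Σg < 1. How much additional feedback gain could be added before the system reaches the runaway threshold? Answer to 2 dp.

Current total gain = 0.203 + 0.159 + 0.38 = 0.742.
Margin to runaway = 1 − 0.742 = 0.26.

0.26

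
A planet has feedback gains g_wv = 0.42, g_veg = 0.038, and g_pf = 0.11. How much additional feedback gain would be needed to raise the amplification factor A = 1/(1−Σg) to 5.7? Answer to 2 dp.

0.26

Current total gain = 0.568.
Target gain for A = 5.7: g* = 1 − 1/5.7 = 0.8246.
Additional gain needed = 0.8246 − 0.568 = 0.26.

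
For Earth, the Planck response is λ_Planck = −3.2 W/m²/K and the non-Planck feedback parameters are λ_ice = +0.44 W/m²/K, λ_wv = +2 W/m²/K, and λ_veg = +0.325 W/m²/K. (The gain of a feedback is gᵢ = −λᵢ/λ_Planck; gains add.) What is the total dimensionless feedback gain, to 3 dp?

0.864

Convert to gains: g_ice = 0.44/3.2 = 0.1375; g_wv = 2/3.2 = 0.625; g_veg = 0.325/3.2 = 0.1016.
Total gain g = 0.8641.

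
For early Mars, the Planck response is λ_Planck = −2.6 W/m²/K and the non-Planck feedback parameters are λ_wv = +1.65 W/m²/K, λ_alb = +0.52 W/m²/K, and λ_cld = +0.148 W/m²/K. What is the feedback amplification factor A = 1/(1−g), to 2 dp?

Convert to gains: g_wv = 1.65/2.6 = 0.6346; g_alb = 0.52/2.6 = 0.2; g_cld = 0.148/2.6 = 0.05692.
Total gain g = 0.89152.
A = 1/(1 − 0.89152) = 9.22.

9.22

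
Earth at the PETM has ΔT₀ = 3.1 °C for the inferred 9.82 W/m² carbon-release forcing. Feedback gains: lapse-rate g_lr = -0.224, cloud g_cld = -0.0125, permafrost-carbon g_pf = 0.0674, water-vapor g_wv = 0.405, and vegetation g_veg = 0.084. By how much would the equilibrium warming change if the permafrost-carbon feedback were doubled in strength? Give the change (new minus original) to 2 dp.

0.50 °C

Original: g = 0.3199, ΔT = 3.1/(1−0.3199) = 4.5582 °C.
With doubled permafrost-carbon: g' = 0.3873, ΔT' = 3.1/(1−0.3873) = 5.0596 °C.
Change = 5.0596 − 4.5582 = 0.50 °C.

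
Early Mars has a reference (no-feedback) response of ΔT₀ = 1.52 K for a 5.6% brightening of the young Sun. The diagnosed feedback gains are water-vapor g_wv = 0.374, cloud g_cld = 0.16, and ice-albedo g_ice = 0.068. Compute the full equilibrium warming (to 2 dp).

3.82 K

Total gain g = 0.374 + 0.16 + 0.068 = 0.602.
Amplification A = 1/(1 − 0.602) = 2.513.
ΔT = 1.52 × 2.513 = 3.82 K.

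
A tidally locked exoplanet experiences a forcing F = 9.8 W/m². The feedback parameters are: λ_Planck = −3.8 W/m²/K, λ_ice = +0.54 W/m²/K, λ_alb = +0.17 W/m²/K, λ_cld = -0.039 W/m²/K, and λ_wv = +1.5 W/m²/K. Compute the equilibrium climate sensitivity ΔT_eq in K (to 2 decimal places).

6.02 K

Net feedback parameter λ = (−3.8) + (+0.54) + (+0.17) + (-0.039) + (+1.5) = -1.629 W/m²/K.
ΔT = −F/λ = −9.8/(-1.629) = 6.02 K.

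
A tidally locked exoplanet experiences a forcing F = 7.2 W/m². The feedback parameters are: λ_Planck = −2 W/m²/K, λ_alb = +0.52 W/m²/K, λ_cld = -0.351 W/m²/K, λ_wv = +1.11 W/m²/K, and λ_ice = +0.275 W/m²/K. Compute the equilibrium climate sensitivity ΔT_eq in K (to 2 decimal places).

16.14 K

Net feedback parameter λ = (−2) + (+0.52) + (-0.351) + (+1.11) + (+0.275) = -0.446 W/m²/K.
ΔT = −F/λ = −7.2/(-0.446) = 16.14 K.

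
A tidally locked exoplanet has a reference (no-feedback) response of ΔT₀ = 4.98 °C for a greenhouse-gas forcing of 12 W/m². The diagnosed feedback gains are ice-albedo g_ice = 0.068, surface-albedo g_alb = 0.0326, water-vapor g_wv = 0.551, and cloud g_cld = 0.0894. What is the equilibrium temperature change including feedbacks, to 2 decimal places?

19.23 °C

Total gain g = 0.068 + 0.0326 + 0.551 + 0.0894 = 0.741.
Amplification A = 1/(1 − 0.741) = 3.861.
ΔT = 4.98 × 3.861 = 19.23 °C.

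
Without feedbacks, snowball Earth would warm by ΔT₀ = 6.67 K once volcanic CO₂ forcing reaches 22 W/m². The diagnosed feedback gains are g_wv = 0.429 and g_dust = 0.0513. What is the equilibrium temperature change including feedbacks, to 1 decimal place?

12.8 K

Total gain g = 0.429 + 0.0513 = 0.4803.
Amplification A = 1/(1 − 0.4803) = 1.924.
ΔT = 6.67 × 1.924 = 12.8 K.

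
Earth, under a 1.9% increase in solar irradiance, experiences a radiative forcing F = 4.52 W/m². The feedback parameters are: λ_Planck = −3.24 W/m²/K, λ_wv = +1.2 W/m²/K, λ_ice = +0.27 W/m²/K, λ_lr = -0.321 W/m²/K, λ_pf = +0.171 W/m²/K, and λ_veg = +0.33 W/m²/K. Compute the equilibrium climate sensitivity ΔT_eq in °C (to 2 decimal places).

2.84 °C

Net feedback parameter λ = (−3.24) + (+1.2) + (+0.27) + (-0.321) + (+0.171) + (+0.33) = -1.59 W/m²/K.
ΔT = −F/λ = −4.52/(-1.59) = 2.84 °C.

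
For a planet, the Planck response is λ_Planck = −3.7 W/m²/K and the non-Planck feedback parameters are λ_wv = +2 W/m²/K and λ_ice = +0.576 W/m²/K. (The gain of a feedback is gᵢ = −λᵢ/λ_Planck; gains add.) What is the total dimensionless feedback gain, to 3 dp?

0.696

Convert to gains: g_wv = 2/3.7 = 0.5405; g_ice = 0.576/3.7 = 0.1557.
Total gain g = 0.6962.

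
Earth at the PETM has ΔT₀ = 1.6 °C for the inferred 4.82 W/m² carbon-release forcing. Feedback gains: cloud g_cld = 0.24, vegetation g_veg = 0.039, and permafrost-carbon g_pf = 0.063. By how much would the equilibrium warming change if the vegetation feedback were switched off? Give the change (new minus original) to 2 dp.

-0.14 °C

Original: g = 0.342, ΔT = 1.6/(1−0.342) = 2.4316 °C.
Without vegetation: g' = 0.303, ΔT' = 1.6/(1−0.303) = 2.2956 °C.
Change = 2.2956 − 2.4316 = -0.14 °C.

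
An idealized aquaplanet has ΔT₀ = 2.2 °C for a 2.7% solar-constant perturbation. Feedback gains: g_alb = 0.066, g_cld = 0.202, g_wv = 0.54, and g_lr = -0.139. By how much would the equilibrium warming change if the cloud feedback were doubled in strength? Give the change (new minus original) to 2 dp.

Original: g = 0.669, ΔT = 2.2/(1−0.669) = 6.6465 °C.
With doubled cloud: g' = 0.871, ΔT' = 2.2/(1−0.871) = 17.0543 °C.
Change = 17.0543 − 6.6465 = 10.41 °C.

10.41 °C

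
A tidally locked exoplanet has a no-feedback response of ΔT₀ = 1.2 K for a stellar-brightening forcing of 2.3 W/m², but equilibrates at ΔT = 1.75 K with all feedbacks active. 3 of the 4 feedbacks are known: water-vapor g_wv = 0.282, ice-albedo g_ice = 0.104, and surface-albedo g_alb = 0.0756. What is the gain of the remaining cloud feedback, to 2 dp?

-0.15

Amplification A = ΔT/ΔT₀ = 1.75/1.2 = 1.458.
Total gain g = 1 − 1/A = 1 − 1/1.458 = 0.3141.
Known gains sum to 0.282 + 0.104 + 0.0756 = 0.4616.
g_cld = 0.3141 − 0.4616 = -0.15.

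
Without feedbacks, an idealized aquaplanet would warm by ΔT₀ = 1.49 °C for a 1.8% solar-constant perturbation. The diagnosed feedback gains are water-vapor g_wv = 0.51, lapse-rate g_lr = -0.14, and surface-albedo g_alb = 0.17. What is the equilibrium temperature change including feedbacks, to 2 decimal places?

Total gain g = 0.51 − 0.14 + 0.17 = 0.54.
Amplification A = 1/(1 − 0.54) = 2.174.
ΔT = 1.49 × 2.174 = 3.24 °C.

3.24 °C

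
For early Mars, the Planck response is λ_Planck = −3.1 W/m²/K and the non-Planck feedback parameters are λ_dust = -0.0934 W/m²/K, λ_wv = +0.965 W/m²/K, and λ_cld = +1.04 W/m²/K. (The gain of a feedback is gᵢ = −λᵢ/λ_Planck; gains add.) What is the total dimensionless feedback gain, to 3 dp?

Convert to gains: g_dust = -0.0934/3.1 = -0.03013; g_wv = 0.965/3.1 = 0.3113; g_cld = 1.04/3.1 = 0.3355.
Total gain g = 0.61667.

0.617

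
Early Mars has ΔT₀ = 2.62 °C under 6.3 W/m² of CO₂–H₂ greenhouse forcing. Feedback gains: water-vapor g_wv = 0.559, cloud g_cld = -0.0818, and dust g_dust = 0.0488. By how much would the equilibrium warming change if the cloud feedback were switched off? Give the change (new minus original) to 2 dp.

1.15 °C

Original: g = 0.526, ΔT = 2.62/(1−0.526) = 5.5274 °C.
Without cloud: g' = 0.6078, ΔT' = 2.62/(1−0.6078) = 6.6803 °C.
Change = 6.6803 − 5.5274 = 1.15 °C.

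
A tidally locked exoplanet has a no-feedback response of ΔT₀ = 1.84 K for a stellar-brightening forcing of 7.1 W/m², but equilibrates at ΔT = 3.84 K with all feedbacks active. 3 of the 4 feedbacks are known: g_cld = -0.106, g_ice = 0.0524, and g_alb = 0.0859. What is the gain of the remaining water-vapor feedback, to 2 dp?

0.49

Amplification A = ΔT/ΔT₀ = 3.84/1.84 = 2.087.
Total gain g = 1 − 1/A = 1 − 1/2.087 = 0.5208.
Known gains sum to -0.106 + 0.0524 + 0.0859 = 0.0323.
g_wv = 0.5208 − 0.0323 = 0.49.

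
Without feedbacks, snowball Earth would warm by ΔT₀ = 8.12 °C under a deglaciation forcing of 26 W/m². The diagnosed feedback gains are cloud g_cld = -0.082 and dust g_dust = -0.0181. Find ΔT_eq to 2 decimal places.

7.38 °C

Total gain g = -0.082 − 0.0181 = -0.1001.
Amplification A = 1/(1 + 0.1001) = 0.909.
ΔT = 8.12 × 0.909 = 7.38 °C.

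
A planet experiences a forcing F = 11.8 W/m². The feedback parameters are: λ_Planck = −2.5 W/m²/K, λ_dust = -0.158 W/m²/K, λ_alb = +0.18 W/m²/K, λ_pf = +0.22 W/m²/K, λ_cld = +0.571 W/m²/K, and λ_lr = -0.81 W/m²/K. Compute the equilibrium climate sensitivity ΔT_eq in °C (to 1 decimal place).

4.7 °C

Net feedback parameter λ = (−2.5) + (-0.158) + (+0.18) + (+0.22) + (+0.571) + (-0.81) = -2.497 W/m²/K.
ΔT = −F/λ = −11.8/(-2.497) = 4.7 °C.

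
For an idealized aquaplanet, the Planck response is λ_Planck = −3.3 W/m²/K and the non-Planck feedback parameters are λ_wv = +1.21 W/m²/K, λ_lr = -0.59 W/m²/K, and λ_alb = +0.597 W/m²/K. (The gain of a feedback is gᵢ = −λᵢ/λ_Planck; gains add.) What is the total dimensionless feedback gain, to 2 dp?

Convert to gains: g_wv = 1.21/3.3 = 0.3667; g_lr = -0.59/3.3 = -0.1788; g_alb = 0.597/3.3 = 0.1809.
Total gain g = 0.3688.

0.37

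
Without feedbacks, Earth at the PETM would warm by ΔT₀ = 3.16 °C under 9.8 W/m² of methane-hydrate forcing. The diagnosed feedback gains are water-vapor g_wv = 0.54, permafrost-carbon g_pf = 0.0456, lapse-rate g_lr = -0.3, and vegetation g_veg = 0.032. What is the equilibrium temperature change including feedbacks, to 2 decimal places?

4.63 °C

Total gain g = 0.54 + 0.0456 − 0.3 + 0.032 = 0.3176.
Amplification A = 1/(1 − 0.3176) = 1.465.
ΔT = 3.16 × 1.465 = 4.63 °C.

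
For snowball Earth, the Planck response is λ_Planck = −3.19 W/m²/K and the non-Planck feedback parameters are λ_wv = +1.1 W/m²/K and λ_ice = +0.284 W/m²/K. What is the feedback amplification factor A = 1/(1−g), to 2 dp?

Convert to gains: g_wv = 1.1/3.19 = 0.3448; g_ice = 0.284/3.19 = 0.08903.
Total gain g = 0.43383.
A = 1/(1 − 0.43383) = 1.77.

1.77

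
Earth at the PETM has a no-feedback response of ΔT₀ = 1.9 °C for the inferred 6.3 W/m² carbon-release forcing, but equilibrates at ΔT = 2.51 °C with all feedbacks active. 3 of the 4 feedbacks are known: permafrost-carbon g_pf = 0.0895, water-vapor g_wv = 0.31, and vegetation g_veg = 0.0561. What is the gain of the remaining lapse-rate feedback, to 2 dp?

-0.21

Amplification A = ΔT/ΔT₀ = 2.51/1.9 = 1.321.
Total gain g = 1 − 1/A = 1 − 1/1.321 = 0.243.
Known gains sum to 0.0895 + 0.31 + 0.0561 = 0.4556.
g_lr = 0.243 − 0.4556 = -0.21.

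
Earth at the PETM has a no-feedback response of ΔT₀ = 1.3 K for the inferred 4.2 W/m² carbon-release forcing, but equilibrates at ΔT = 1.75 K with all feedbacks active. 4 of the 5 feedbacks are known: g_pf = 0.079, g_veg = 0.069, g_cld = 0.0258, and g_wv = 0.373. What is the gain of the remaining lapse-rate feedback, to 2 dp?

Amplification A = ΔT/ΔT₀ = 1.75/1.3 = 1.346.
Total gain g = 1 − 1/A = 1 − 1/1.346 = 0.2571.
Known gains sum to 0.079 + 0.069 + 0.0258 + 0.373 = 0.5468.
g_lr = 0.2571 − 0.5468 = -0.29.

-0.29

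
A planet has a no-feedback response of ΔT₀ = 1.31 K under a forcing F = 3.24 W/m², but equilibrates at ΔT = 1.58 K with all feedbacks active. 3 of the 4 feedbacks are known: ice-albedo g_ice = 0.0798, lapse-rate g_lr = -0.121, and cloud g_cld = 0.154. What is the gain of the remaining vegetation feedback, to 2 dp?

Amplification A = ΔT/ΔT₀ = 1.58/1.31 = 1.206.
Total gain g = 1 − 1/A = 1 − 1/1.206 = 0.1708.
Known gains sum to 0.0798 − 0.121 + 0.154 = 0.1128.
g_veg = 0.1708 − 0.1128 = 0.06.

0.06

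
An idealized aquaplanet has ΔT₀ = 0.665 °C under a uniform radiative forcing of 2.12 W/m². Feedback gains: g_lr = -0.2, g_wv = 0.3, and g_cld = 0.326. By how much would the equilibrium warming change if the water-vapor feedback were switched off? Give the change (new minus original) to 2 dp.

-0.40 °C

Original: g = 0.426, ΔT = 0.665/(1−0.426) = 1.1585 °C.
Without water-vapor: g' = 0.126, ΔT' = 0.665/(1−0.126) = 0.7609 °C.
Change = 0.7609 − 1.1585 = -0.40 °C.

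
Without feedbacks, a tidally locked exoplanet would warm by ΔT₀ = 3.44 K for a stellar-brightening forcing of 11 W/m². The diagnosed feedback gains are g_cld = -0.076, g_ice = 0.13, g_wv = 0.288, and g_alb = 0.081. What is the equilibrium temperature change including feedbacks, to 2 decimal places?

5.96 K

Total gain g = -0.076 + 0.13 + 0.288 + 0.081 = 0.423.
Amplification A = 1/(1 − 0.423) = 1.733.
ΔT = 3.44 × 1.733 = 5.96 K.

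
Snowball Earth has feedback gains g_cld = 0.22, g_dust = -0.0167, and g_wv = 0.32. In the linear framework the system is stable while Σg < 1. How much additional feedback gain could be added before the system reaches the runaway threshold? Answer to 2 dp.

Current total gain = 0.22 − 0.0167 + 0.32 = 0.5233.
Margin to runaway = 1 − 0.5233 = 0.48.

0.48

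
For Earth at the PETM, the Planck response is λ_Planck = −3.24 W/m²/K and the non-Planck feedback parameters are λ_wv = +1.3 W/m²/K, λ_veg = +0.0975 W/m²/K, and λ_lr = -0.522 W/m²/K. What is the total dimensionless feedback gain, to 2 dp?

0.27

Convert to gains: g_wv = 1.3/3.24 = 0.4012; g_veg = 0.0975/3.24 = 0.03009; g_lr = -0.522/3.24 = -0.1611.
Total gain g = 0.27019.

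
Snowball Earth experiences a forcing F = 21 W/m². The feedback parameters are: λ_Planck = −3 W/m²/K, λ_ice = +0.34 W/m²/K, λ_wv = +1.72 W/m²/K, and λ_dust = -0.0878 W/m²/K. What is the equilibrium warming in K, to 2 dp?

20.43 K

Net feedback parameter λ = (−3) + (+0.34) + (+1.72) + (-0.0878) = -1.0278 W/m²/K.
ΔT = −F/λ = −21/(-1.0278) = 20.43 K.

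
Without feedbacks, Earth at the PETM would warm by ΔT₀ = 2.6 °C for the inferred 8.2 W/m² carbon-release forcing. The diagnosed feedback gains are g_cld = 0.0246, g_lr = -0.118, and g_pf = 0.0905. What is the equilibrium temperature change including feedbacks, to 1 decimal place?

2.6 °C

Total gain g = 0.0246 − 0.118 + 0.0905 = -0.0029.
Amplification A = 1/(1 + 0.0029) = 0.9971.
ΔT = 2.6 × 0.9971 = 2.6 °C.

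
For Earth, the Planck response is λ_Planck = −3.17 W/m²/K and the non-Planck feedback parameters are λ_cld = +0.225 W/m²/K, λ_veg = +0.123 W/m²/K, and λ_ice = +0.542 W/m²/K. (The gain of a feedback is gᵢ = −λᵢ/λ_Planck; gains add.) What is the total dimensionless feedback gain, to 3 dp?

0.281

Convert to gains: g_cld = 0.225/3.17 = 0.07098; g_veg = 0.123/3.17 = 0.0388; g_ice = 0.542/3.17 = 0.171.
Total gain g = 0.28078.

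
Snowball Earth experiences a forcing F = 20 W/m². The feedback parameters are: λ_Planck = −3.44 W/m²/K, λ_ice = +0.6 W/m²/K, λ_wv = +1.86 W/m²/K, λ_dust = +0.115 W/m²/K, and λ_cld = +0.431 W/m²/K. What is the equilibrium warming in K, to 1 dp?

Net feedback parameter λ = (−3.44) + (+0.6) + (+1.86) + (+0.115) + (+0.431) = -0.434 W/m²/K.
ΔT = −F/λ = −20/(-0.434) = 46.1 K.

46.1 K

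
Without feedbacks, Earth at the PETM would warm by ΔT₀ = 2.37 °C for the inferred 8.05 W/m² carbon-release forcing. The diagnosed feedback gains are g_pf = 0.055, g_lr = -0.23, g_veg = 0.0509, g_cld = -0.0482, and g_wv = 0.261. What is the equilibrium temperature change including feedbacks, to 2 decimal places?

2.60 °C

Total gain g = 0.055 − 0.23 + 0.0509 − 0.0482 + 0.261 = 0.0887.
Amplification A = 1/(1 − 0.0887) = 1.097.
ΔT = 2.37 × 1.097 = 2.60 °C.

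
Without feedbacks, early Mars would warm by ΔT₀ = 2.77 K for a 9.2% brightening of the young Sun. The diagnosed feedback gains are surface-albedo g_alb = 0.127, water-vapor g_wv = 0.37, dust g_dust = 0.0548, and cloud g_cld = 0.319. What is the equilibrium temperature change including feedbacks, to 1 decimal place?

Total gain g = 0.127 + 0.37 + 0.0548 + 0.319 = 0.8708.
Amplification A = 1/(1 − 0.8708) = 7.74.
ΔT = 2.77 × 7.74 = 21.4 K.

21.4 K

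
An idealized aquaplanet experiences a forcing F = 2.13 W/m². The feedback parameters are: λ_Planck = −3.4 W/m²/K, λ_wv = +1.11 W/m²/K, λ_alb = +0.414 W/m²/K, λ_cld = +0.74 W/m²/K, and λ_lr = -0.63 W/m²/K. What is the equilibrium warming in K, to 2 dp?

1.21 K

Net feedback parameter λ = (−3.4) + (+1.11) + (+0.414) + (+0.74) + (-0.63) = -1.766 W/m²/K.
ΔT = −F/λ = −2.13/(-1.766) = 1.21 K.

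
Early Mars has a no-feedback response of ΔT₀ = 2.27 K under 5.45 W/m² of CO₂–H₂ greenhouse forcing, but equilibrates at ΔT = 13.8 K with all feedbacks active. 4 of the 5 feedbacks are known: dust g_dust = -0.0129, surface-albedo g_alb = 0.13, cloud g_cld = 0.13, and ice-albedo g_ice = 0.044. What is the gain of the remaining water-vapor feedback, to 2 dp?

Amplification A = ΔT/ΔT₀ = 13.8/2.27 = 6.079.
Total gain g = 1 − 1/A = 1 − 1/6.079 = 0.8355.
Known gains sum to -0.0129 + 0.13 + 0.13 + 0.044 = 0.2911.
g_wv = 0.8355 − 0.2911 = 0.54.

0.54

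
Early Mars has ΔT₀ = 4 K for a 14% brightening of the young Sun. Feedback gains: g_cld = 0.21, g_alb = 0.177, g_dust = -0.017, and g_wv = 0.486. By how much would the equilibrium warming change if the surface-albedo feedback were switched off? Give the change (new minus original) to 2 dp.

-15.32 K

Original: g = 0.856, ΔT = 4/(1−0.856) = 27.7778 K.
Without surface-albedo: g' = 0.679, ΔT' = 4/(1−0.679) = 12.4611 K.
Change = 12.4611 − 27.7778 = -15.32 K.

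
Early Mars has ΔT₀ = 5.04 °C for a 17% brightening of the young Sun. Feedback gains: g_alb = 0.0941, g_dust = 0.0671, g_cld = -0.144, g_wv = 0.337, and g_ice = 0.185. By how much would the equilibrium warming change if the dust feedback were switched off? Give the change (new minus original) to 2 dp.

Original: g = 0.5392, ΔT = 5.04/(1−0.5392) = 10.9375 °C.
Without dust: g' = 0.4721, ΔT' = 5.04/(1−0.4721) = 9.5473 °C.
Change = 9.5473 − 10.9375 = -1.39 °C.

-1.39 °C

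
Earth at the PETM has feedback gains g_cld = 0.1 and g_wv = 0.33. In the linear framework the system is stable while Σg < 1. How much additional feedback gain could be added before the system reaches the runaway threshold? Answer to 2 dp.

0.57

Current total gain = 0.1 + 0.33 = 0.43.
Margin to runaway = 1 − 0.43 = 0.57.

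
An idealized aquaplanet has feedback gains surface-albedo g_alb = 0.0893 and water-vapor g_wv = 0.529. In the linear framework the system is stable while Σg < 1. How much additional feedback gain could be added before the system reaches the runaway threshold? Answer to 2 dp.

Current total gain = 0.0893 + 0.529 = 0.6183.
Margin to runaway = 1 − 0.6183 = 0.38.

0.38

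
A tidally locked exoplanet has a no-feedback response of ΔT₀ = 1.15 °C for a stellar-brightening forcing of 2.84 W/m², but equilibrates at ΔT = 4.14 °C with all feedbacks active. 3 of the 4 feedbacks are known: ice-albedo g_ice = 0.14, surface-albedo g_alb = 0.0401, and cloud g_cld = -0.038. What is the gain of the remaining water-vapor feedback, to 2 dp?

0.58

Amplification A = ΔT/ΔT₀ = 4.14/1.15 = 3.6.
Total gain g = 1 − 1/A = 1 − 1/3.6 = 0.7222.
Known gains sum to 0.14 + 0.0401 − 0.038 = 0.1421.
g_wv = 0.7222 − 0.1421 = 0.58.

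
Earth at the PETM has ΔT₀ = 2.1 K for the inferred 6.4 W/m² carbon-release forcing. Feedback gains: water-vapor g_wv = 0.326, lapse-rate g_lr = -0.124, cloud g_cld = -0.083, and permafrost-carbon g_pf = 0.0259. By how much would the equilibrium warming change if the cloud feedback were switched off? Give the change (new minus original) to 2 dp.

Original: g = 0.1449, ΔT = 2.1/(1−0.1449) = 2.4559 K.
Without cloud: g' = 0.2279, ΔT' = 2.1/(1−0.2279) = 2.7199 K.
Change = 2.7199 − 2.4559 = 0.26 K.

0.26 K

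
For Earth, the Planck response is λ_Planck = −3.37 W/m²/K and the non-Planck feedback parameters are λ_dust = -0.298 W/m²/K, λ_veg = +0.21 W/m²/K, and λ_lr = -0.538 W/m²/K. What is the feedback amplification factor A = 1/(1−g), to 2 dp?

0.84

Convert to gains: g_dust = -0.298/3.37 = -0.08843; g_veg = 0.21/3.37 = 0.06231; g_lr = -0.538/3.37 = -0.1596.
Total gain g = -0.18572.
A = 1/(1 + 0.18572) = 0.84.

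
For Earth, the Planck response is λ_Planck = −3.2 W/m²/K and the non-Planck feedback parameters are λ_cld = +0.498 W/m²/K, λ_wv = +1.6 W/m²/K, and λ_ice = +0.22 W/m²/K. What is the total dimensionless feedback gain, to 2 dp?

0.72

Convert to gains: g_cld = 0.498/3.2 = 0.1556; g_wv = 1.6/3.2 = 0.5; g_ice = 0.22/3.2 = 0.06875.
Total gain g = 0.72435.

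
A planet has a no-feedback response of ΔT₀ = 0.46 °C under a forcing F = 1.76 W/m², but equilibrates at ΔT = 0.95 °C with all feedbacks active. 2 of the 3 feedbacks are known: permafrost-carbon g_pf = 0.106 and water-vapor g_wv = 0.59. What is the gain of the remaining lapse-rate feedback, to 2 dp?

Amplification A = ΔT/ΔT₀ = 0.95/0.46 = 2.065.
Total gain g = 1 − 1/A = 1 − 1/2.065 = 0.5157.
Known gains sum to 0.106 + 0.59 = 0.696.
g_lr = 0.5157 − 0.696 = -0.18.

-0.18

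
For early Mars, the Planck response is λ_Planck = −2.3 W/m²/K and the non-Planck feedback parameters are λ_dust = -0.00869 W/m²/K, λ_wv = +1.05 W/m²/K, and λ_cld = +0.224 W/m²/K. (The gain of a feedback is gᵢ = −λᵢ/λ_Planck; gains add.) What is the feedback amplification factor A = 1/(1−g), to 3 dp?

2.223

Convert to gains: g_dust = -0.00869/2.3 = -0.003778; g_wv = 1.05/2.3 = 0.4565; g_cld = 0.224/2.3 = 0.09739.
Total gain g = 0.550112.
A = 1/(1 − 0.550112) = 2.223.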